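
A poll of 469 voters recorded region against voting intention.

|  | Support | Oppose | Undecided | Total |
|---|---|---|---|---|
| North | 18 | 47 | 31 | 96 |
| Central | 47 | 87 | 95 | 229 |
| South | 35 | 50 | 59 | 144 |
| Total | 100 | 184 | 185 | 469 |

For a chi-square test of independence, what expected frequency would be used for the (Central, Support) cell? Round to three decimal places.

48.827

Row total (Central) = 229; column total (Support) = 100; grand total N = 469.
Expected count = (row total × column total) / N = 229 × 100 / 469 = 48.827.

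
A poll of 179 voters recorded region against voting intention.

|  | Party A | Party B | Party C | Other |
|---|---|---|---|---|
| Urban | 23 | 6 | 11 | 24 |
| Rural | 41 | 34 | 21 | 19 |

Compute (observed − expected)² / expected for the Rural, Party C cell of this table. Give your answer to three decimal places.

0.009

Row total (Rural) = 115; column total (Party C) = 32; N = 179.
Expected count E = 115 × 32 / 179 = 20.5587.
Contribution = (O − E)²/E = (21 − 20.5587)² / 20.5587 = 0.009.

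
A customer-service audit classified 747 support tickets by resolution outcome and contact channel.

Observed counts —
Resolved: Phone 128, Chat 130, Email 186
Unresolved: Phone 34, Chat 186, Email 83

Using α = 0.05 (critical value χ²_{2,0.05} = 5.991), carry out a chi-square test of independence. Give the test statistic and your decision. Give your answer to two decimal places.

Row totals: 444, 303. Column totals: 162, 316, 269. Grand total N = 747.
Expected counts (row total × column total / N):
  Resolved, Phone: 444×162/747 = 96.289
  Resolved, Chat: 444×316/747 = 187.823
  Resolved, Email: 444×269/747 = 159.888
  Unresolved, Phone: 303×162/747 = 65.711
  Unresolved, Chat: 303×316/747 = 128.177
  Unresolved, Email: 303×269/747 = 109.112
Contributions (O − E)²/E:
  (128 − 96.289)²/96.289 = 10.4434
  (130 − 187.823)²/187.823 = 17.8013
  (186 − 159.888)²/159.888 = 4.2645
  (34 − 65.711)²/65.711 = 15.3032
  (186 − 128.177)²/128.177 = 26.0850
  (83 − 109.112)²/109.112 = 6.2490
χ² = 10.4434 + 17.8013 + 4.2645 + 15.3032 + 26.0850 + 6.2490 = 80.15
df = (2−1)(3−1) = 2. Since 80.15 > 5.991, reject the null hypothesis of independence at α = 0.05.

80.15; reject H₀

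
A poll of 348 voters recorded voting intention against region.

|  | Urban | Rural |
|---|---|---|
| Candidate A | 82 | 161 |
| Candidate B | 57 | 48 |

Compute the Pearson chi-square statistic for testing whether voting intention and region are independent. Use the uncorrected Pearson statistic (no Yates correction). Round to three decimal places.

12.896

Row totals: 243, 105. Column totals: 139, 209. Grand total N = 348.
Expected counts (row total × column total / N):
  Candidate A, Urban: 243×139/348 = 97.0603
  Candidate A, Rural: 243×209/348 = 145.9397
  Candidate B, Urban: 105×139/348 = 41.9397
  Candidate B, Rural: 105×209/348 = 63.0603
Contributions (O − E)²/E:
  (82 − 97.0603)²/97.0603 = 2.3368
  (161 − 145.9397)²/145.9397 = 1.5542
  (57 − 41.9397)²/41.9397 = 5.4081
  (48 − 63.0603)²/63.0603 = 3.5968
χ² = 2.3368 + 1.5542 + 5.4081 + 3.5968 = 12.896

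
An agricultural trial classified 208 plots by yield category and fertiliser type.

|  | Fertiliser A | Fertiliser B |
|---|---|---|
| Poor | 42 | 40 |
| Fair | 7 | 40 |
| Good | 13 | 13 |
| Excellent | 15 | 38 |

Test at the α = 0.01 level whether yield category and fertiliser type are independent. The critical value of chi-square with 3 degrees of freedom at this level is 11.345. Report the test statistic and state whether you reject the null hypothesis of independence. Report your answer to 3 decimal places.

Row totals: 82, 47, 26, 53. Column totals: 77, 131. Grand total N = 208.
Expected counts (row total × column total / N):
  Poor, Fertiliser A: 82×77/208 = 30.3558
  Poor, Fertiliser B: 82×131/208 = 51.6442
  Fair, Fertiliser A: 47×77/208 = 17.3990
  Fair, Fertiliser B: 47×131/208 = 29.6010
  Good, Fertiliser A: 26×77/208 = 9.6250
  Good, Fertiliser B: 26×131/208 = 16.3750
  Excellent, Fertiliser A: 53×77/208 = 19.6202
  Excellent, Fertiliser B: 53×131/208 = 33.3798
Contributions (O − E)²/E:
  (42 − 30.3558)²/30.3558 = 4.4666
  (40 − 51.6442)²/51.6442 = 2.6254
  (7 − 17.3990)²/17.3990 = 6.2153
  (40 − 29.6010)²/29.6010 = 3.6532
  (13 − 9.6250)²/9.6250 = 1.1834
  (13 − 16.3750)²/16.3750 = 0.6956
  (15 − 19.6202)²/19.6202 = 1.0880
  (38 − 33.3798)²/33.3798 = 0.6395
χ² = 4.4666 + 2.6254 + 6.2153 + 3.6532 + 1.1834 + 0.6956 + 1.0880 + 0.6395 = 20.567
df = (4−1)(2−1) = 3. Since 20.567 > 11.345, reject the null hypothesis of independence at α = 0.01.

20.567; reject H₀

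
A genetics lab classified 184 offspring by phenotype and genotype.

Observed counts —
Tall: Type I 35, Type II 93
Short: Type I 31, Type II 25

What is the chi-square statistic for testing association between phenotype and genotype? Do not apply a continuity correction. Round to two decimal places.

Row totals: 128, 56. Column totals: 66, 118. Grand total N = 184.
Expected counts (row total × column total / N):
  Tall, Type I: 128×66/184 = 45.913
  Tall, Type II: 128×118/184 = 82.087
  Short, Type I: 56×66/184 = 20.087
  Short, Type II: 56×118/184 = 35.913
Contributions (O − E)²/E:
  (35 − 45.913)²/45.913 = 2.5939
  (93 − 82.087)²/82.087 = 1.4508
  (31 − 20.087)²/20.087 = 5.9289
  (25 − 35.913)²/35.913 = 3.3162
χ² = 2.5939 + 1.4508 + 5.9289 + 3.3162 = 13.29

13.29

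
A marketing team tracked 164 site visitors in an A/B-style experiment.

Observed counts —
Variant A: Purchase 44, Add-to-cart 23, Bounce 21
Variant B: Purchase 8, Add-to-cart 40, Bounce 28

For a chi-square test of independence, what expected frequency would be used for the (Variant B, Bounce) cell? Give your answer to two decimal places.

22.71

Row total (Variant B) = 76; column total (Bounce) = 49; grand total N = 164.
Expected count = (row total × column total) / N = 76 × 49 / 164 = 22.71.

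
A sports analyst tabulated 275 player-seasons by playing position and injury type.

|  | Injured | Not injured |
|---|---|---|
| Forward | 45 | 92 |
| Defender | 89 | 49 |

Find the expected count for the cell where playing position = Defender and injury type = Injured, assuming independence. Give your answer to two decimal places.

Row total (Defender) = 138; column total (Injured) = 134; grand total N = 275.
Expected count = (row total × column total) / N = 138 × 134 / 275 = 67.24.

67.24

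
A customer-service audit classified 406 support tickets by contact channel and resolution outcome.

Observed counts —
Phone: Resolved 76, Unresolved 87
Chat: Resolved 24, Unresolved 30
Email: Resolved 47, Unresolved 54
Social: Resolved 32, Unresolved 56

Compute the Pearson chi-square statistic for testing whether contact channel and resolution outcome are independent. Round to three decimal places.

Row totals: 163, 54, 101, 88. Column totals: 179, 227. Grand total N = 406.
Expected counts (row total × column total / N):
  Phone, Resolved: 163×179/406 = 71.8645
  Phone, Unresolved: 163×227/406 = 91.1355
  Chat, Resolved: 54×179/406 = 23.8079
  Chat, Unresolved: 54×227/406 = 30.1921
  Email, Resolved: 101×179/406 = 44.5296
  Email, Unresolved: 101×227/406 = 56.4704
  Social, Resolved: 88×179/406 = 38.7980
  Social, Unresolved: 88×227/406 = 49.2020
Contributions (O − E)²/E:
  (76 − 71.8645)²/71.8645 = 0.2380
  (87 − 91.1355)²/91.1355 = 0.1877
  (24 − 23.8079)²/23.8079 = 0.0016
  (30 − 30.1921)²/30.1921 = 0.0012
  (47 − 44.5296)²/44.5296 = 0.1371
  (54 − 56.4704)²/56.4704 = 0.1081
  (32 − 38.7980)²/38.7980 = 1.1911
  (56 − 49.2020)²/49.2020 = 0.9392
χ² = 0.2380 + 0.1877 + 0.0016 + 0.0012 + 0.1371 + 0.1081 + 1.1911 + 0.9392 = 2.804

2.804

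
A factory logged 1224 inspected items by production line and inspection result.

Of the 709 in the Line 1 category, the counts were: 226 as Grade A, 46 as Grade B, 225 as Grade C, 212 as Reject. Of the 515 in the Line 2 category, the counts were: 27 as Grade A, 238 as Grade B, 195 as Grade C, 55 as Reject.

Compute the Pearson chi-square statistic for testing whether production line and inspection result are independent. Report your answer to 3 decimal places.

359.061

Row totals: 709, 515. Column totals: 253, 284, 420, 267. Grand total N = 1224.
Expected counts (row total × column total / N):
  Line 1, Grade A: 709×253/1224 = 146.5498
  Line 1, Grade B: 709×284/1224 = 164.5065
  Line 1, Grade C: 709×420/1224 = 243.2843
  Line 1, Reject: 709×267/1224 = 154.6593
  Line 2, Grade A: 515×253/1224 = 106.4502
  Line 2, Grade B: 515×284/1224 = 119.4935
  Line 2, Grade C: 515×420/1224 = 176.7157
  Line 2, Reject: 515×267/1224 = 112.3407
Contributions (O − E)²/E:
  (226 − 146.5498)²/146.5498 = 43.0730
  (46 − 164.5065)²/164.5065 = 85.3692
  (225 − 243.2843)²/243.2843 = 1.3742
  (212 − 154.6593)²/154.6593 = 21.2593
  (27 − 106.4502)²/106.4502 = 59.2985
  (238 − 119.4935)²/119.4935 = 117.5277
  (195 − 176.7157)²/176.7157 = 1.8918
  (55 − 112.3407)²/112.3407 = 29.2677
χ² = 43.0730 + 85.3692 + 1.3742 + 21.2593 + 59.2985 + 117.5277 + 1.8918 + 29.2677 = 359.061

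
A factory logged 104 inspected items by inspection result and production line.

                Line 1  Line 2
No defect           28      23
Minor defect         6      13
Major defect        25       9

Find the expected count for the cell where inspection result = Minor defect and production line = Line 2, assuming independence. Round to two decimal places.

Row total (Minor defect) = 19; column total (Line 2) = 45; grand total N = 104.
Expected count = (row total × column total) / N = 19 × 45 / 104 = 8.22.

8.22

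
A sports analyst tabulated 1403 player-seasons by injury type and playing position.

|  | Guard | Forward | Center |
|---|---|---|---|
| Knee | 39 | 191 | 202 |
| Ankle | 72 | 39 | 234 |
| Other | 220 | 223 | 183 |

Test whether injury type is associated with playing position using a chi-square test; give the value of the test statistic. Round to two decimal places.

219.63

Row totals: 432, 345, 626. Column totals: 331, 453, 619. Grand total N = 1403.
Expected counts (row total × column total / N):
  Knee, Guard: 432×331/1403 = 101.919
  Knee, Forward: 432×453/1403 = 139.484
  Knee, Center: 432×619/1403 = 190.597
  Ankle, Guard: 345×331/1403 = 81.393
  Ankle, Forward: 345×453/1403 = 111.393
  Ankle, Center: 345×619/1403 = 152.213
  Other, Guard: 626×331/1403 = 147.688
  Other, Forward: 626×453/1403 = 202.123
  Other, Center: 626×619/1403 = 276.190
Contributions (O − E)²/E:
  (39 − 101.919)²/101.919 = 38.8426
  (191 − 139.484)²/139.484 = 19.0265
  (202 − 190.597)²/190.597 = 0.6822
  (72 − 81.393)²/81.393 = 1.0840
  (39 − 111.393)²/111.393 = 47.0474
  (234 − 152.213)²/152.213 = 43.9457
  (220 − 147.688)²/147.688 = 35.4059
  (223 − 202.123)²/202.123 = 2.1564
  (183 − 276.190)²/276.190 = 31.4435
χ² = 38.8426 + 19.0265 + 0.6822 + 1.0840 + 47.0474 + 43.9457 + 35.4059 + 2.1564 + 31.4435 = 219.63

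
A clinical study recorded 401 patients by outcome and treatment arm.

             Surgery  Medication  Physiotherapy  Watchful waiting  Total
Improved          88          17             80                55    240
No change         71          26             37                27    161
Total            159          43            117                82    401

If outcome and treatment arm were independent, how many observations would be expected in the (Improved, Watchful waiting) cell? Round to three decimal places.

49.077

Row total (Improved) = 240; column total (Watchful waiting) = 82; grand total N = 401.
Expected count = (row total × column total) / N = 240 × 82 / 401 = 49.077.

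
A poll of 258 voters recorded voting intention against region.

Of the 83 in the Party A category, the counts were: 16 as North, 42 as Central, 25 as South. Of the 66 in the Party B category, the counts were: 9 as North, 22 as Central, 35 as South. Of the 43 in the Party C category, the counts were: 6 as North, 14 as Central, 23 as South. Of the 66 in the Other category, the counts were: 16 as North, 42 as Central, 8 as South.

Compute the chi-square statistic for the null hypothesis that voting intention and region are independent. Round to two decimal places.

31.88

Row totals: 83, 66, 43, 66. Column totals: 47, 120, 91. Grand total N = 258.
Expected counts (row total × column total / N):
  Party A, North: 83×47/258 = 15.120
  Party A, Central: 83×120/258 = 38.605
  Party A, South: 83×91/258 = 29.275
  Party B, North: 66×47/258 = 12.023
  Party B, Central: 66×120/258 = 30.698
  Party B, South: 66×91/258 = 23.279
  Party C, North: 43×47/258 = 7.833
  Party C, Central: 43×120/258 = 20.000
  Party C, South: 43×91/258 = 15.167
  Other, North: 66×47/258 = 12.023
  Other, Central: 66×120/258 = 30.698
  Other, South: 66×91/258 = 23.279
Contributions (O − E)²/E:
  (16 − 15.120)²/15.120 = 0.0512
  (42 − 38.605)²/38.605 = 0.2986
  (25 − 29.275)²/29.275 = 0.6243
  (9 − 12.023)²/12.023 = 0.7601
  (22 − 30.698)²/30.698 = 2.4645
  (35 − 23.279)²/23.279 = 5.9015
  (6 − 7.833)²/7.833 = 0.4289
  (14 − 20.000)²/20.000 = 1.8000
  (23 − 15.167)²/15.167 = 4.0454
  (16 − 12.023)²/12.023 = 1.3155
  (42 − 30.698)²/30.698 = 4.1610
  (8 − 23.279)²/23.279 = 10.0283
χ² = 0.0512 + 0.2986 + 0.6243 + 0.7601 + 2.4645 + 5.9015 + 0.4289 + 1.8000 + 4.0454 + 1.3155 + 4.1610 + 10.0283 = 31.88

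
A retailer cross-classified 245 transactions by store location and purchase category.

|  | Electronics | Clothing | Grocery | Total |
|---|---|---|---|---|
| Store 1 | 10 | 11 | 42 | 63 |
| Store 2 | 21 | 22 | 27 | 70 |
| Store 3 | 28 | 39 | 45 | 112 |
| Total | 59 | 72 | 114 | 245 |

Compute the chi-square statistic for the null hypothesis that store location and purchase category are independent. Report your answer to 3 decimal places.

Grand total N = 245.
Expected counts (row total × column total / N):
  Store 1, Electronics: 63×59/245 = 15.1714
  Store 1, Clothing: 63×72/245 = 18.5143
  Store 1, Grocery: 63×114/245 = 29.3143
  Store 2, Electronics: 70×59/245 = 16.8571
  Store 2, Clothing: 70×72/245 = 20.5714
  Store 2, Grocery: 70×114/245 = 32.5714
  Store 3, Electronics: 112×59/245 = 26.9714
  Store 3, Clothing: 112×72/245 = 32.9143
  Store 3, Grocery: 112×114/245 = 52.1143
Contributions (O − E)²/E:
  (10 − 15.1714)²/15.1714 = 1.7627
  (11 − 18.5143)²/18.5143 = 3.0498
  (42 − 29.3143)²/29.3143 = 5.4897
  (21 − 16.8571)²/16.8571 = 1.0182
  (22 − 20.5714)²/20.5714 = 0.0992
  (27 − 32.5714)²/32.5714 = 0.9530
  (28 − 26.9714)²/26.9714 = 0.0392
  (39 − 32.9143)²/32.9143 = 1.1252
  (45 − 52.1143)²/52.1143 = 0.9712
χ² = 1.7627 + 3.0498 + 5.4897 + 1.0182 + 0.0992 + 0.9530 + 0.0392 + 1.1252 + 0.9712 = 14.508

14.508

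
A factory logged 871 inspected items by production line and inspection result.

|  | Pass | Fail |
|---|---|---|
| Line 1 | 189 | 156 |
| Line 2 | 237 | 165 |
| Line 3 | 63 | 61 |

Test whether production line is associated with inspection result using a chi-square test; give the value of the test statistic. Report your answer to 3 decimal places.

Row totals: 345, 402, 124. Column totals: 489, 382. Grand total N = 871.
Expected counts (row total × column total / N):
  Line 1, Pass: 345×489/871 = 193.6912
  Line 1, Fail: 345×382/871 = 151.3088
  Line 2, Pass: 402×489/871 = 225.6923
  Line 2, Fail: 402×382/871 = 176.3077
  Line 3, Pass: 124×489/871 = 69.6165
  Line 3, Fail: 124×382/871 = 54.3835
Contributions (O − E)²/E:
  (189 − 193.6912)²/193.6912 = 0.1136
  (156 − 151.3088)²/151.3088 = 0.1454
  (237 − 225.6923)²/225.6923 = 0.5665
  (165 − 176.3077)²/176.3077 = 0.7252
  (63 − 69.6165)²/69.6165 = 0.6288
  (61 − 54.3835)²/54.3835 = 0.8050
χ² = 0.1136 + 0.1454 + 0.5665 + 0.7252 + 0.6288 + 0.8050 = 2.985

2.985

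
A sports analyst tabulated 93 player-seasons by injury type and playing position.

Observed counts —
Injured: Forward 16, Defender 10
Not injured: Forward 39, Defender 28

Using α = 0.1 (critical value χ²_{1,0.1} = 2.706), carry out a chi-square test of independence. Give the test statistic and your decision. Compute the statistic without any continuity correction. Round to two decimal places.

Row totals: 26, 67. Column totals: 55, 38. Grand total N = 93.
Expected counts (row total × column total / N):
  Injured, Forward: 26×55/93 = 15.376
  Injured, Defender: 26×38/93 = 10.624
  Not injured, Forward: 67×55/93 = 39.624
  Not injured, Defender: 67×38/93 = 27.376
Contributions (O − E)²/E:
  (16 − 15.376)²/15.376 = 0.0253
  (10 − 10.624)²/10.624 = 0.0367
  (39 − 39.624)²/39.624 = 0.0098
  (28 − 27.376)²/27.376 = 0.0142
χ² = 0.0253 + 0.0367 + 0.0098 + 0.0142 = 0.09
df = (2−1)(2−1) = 1. Since 0.09 < 2.706, fail to reject the null hypothesis of independence at α = 0.1.

0.09; fail to reject H₀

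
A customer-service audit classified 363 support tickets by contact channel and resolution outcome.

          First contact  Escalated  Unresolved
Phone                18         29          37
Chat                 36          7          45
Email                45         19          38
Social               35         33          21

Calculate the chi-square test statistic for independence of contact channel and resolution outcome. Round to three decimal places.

37.483

Row totals: 84, 88, 102, 89. Column totals: 134, 88, 141. Grand total N = 363.
Expected counts (row total × column total / N):
  Phone, First contact: 84×134/363 = 31.0083
  Phone, Escalated: 84×88/363 = 20.3636
  Phone, Unresolved: 84×141/363 = 32.6281
  Chat, First contact: 88×134/363 = 32.4848
  Chat, Escalated: 88×88/363 = 21.3333
  Chat, Unresolved: 88×141/363 = 34.1818
  Email, First contact: 102×134/363 = 37.6529
  Email, Escalated: 102×88/363 = 24.7273
  Email, Unresolved: 102×141/363 = 39.6198
  Social, First contact: 89×134/363 = 32.8540
  Social, Escalated: 89×88/363 = 21.5758
  Social, Unresolved: 89×141/363 = 34.5702
Contributions (O − E)²/E:
  (18 − 31.0083)²/31.0083 = 5.4571
  (29 − 20.3636)²/20.3636 = 3.6628
  (37 − 32.6281)²/32.6281 = 0.5858
  (36 − 32.4848)²/32.4848 = 0.3804
  (7 − 21.3333)²/21.3333 = 9.6302
  (45 − 34.1818)²/34.1818 = 3.4239
  (45 − 37.6529)²/37.6529 = 1.4336
  (19 − 24.7273)²/24.7273 = 1.3265
  (38 − 39.6198)²/39.6198 = 0.0662
  (35 − 32.8540)²/32.8540 = 0.1402
  (33 − 21.5758)²/21.5758 = 6.0490
  (21 − 34.5702)²/34.5702 = 5.3269
χ² = 5.4571 + 3.6628 + 0.5858 + 0.3804 + 9.6302 + 3.4239 + 1.4336 + 1.3265 + 0.0662 + 0.1402 + 6.0490 + 5.3269 = 37.483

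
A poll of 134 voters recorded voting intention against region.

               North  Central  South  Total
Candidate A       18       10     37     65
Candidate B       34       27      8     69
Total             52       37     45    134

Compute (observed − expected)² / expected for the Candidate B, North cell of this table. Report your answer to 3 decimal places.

1.949

Row total (Candidate B) = 69; column total (North) = 52; N = 134.
Expected count E = 69 × 52 / 134 = 26.77612.
Contribution = (O − E)²/E = (34 − 26.77612)² / 26.77612 = 1.949.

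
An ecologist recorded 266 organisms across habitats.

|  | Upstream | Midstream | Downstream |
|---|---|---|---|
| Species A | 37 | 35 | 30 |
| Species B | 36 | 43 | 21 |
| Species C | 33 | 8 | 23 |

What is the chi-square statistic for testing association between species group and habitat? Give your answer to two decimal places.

17.61

Row totals: 102, 100, 64. Column totals: 106, 86, 74. Grand total N = 266.
Expected counts (row total × column total / N):
  Species A, Upstream: 102×106/266 = 40.647
  Species A, Midstream: 102×86/266 = 32.977
  Species A, Downstream: 102×74/266 = 28.376
  Species B, Upstream: 100×106/266 = 39.850
  Species B, Midstream: 100×86/266 = 32.331
  Species B, Downstream: 100×74/266 = 27.820
  Species C, Upstream: 64×106/266 = 25.504
  Species C, Midstream: 64×86/266 = 20.692
  Species C, Downstream: 64×74/266 = 17.805
Contributions (O − E)²/E:
  (37 − 40.647)²/40.647 = 0.3272
  (35 − 32.977)²/32.977 = 0.1241
  (30 − 28.376)²/28.376 = 0.0929
  (36 − 39.850)²/39.850 = 0.3720
  (43 − 32.331)²/32.331 = 3.5207
  (21 − 27.820)²/27.820 = 1.6719
  (33 − 25.504)²/25.504 = 2.2032
  (8 − 20.692)²/20.692 = 7.7850
  (23 − 17.805)²/17.805 = 1.5158
χ² = 0.3272 + 0.1241 + 0.0929 + 0.3720 + 3.5207 + 1.6719 + 2.2032 + 7.7850 + 1.5158 = 17.61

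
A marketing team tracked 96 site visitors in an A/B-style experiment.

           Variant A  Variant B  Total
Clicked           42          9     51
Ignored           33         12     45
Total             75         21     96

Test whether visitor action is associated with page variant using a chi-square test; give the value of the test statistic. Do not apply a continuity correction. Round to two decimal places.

Grand total N = 96.
Expected counts (row total × column total / N):
  Clicked, Variant A: 51×75/96 = 39.844
  Clicked, Variant B: 51×21/96 = 11.156
  Ignored, Variant A: 45×75/96 = 35.156
  Ignored, Variant B: 45×21/96 = 9.844
Contributions (O − E)²/E:
  (42 − 39.844)²/39.844 = 0.1167
  (9 − 11.156)²/11.156 = 0.4167
  (33 − 35.156)²/35.156 = 0.1322
  (12 − 9.844)²/9.844 = 0.4722
χ² = 0.1167 + 0.4167 + 0.1322 + 0.4722 = 1.14

1.14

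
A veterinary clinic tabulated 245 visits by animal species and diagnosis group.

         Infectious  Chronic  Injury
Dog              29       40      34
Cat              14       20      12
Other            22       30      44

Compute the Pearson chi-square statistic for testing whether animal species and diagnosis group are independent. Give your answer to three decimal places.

6.291

Row totals: 103, 46, 96. Column totals: 65, 90, 90. Grand total N = 245.
Expected counts (row total × column total / N):
  Dog, Infectious: 103×65/245 = 27.3265
  Dog, Chronic: 103×90/245 = 37.8367
  Dog, Injury: 103×90/245 = 37.8367
  Cat, Infectious: 46×65/245 = 12.2041
  Cat, Chronic: 46×90/245 = 16.8980
  Cat, Injury: 46×90/245 = 16.8980
  Other, Infectious: 96×65/245 = 25.4694
  Other, Chronic: 96×90/245 = 35.2653
  Other, Injury: 96×90/245 = 35.2653
Contributions (O − E)²/E:
  (29 − 27.3265)²/27.3265 = 0.1025
  (40 − 37.8367)²/37.8367 = 0.1237
  (34 − 37.8367)²/37.8367 = 0.3890
  (14 − 12.2041)²/12.2041 = 0.2643
  (20 − 16.8980)²/16.8980 = 0.5694
  (12 − 16.8980)²/16.8980 = 1.4197
  (22 − 25.4694)²/25.4694 = 0.4726
  (30 − 35.2653)²/35.2653 = 0.7861
  (44 − 35.2653)²/35.2653 = 2.1635
χ² = 0.1025 + 0.1237 + 0.3890 + 0.2643 + 0.5694 + 1.4197 + 0.4726 + 0.7861 + 2.1635 = 6.291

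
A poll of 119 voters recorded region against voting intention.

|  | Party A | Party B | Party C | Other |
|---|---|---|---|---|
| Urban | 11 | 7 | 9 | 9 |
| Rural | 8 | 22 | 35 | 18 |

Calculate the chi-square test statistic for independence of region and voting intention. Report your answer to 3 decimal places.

Row totals: 36, 83. Column totals: 19, 29, 44, 27. Grand total N = 119.
Expected counts (row total × column total / N):
  Urban, Party A: 36×19/119 = 5.7479
  Urban, Party B: 36×29/119 = 8.7731
  Urban, Party C: 36×44/119 = 13.3109
  Urban, Other: 36×27/119 = 8.1681
  Rural, Party A: 83×19/119 = 13.2521
  Rural, Party B: 83×29/119 = 20.2269
  Rural, Party C: 83×44/119 = 30.6891
  Rural, Other: 83×27/119 = 18.8319
Contributions (O − E)²/E:
  (11 − 5.7479)²/5.7479 = 4.7991
  (7 − 8.7731)²/8.7731 = 0.3584
  (9 − 13.3109)²/13.3109 = 1.3961
  (9 − 8.1681)²/8.1681 = 0.0847
  (8 − 13.2521)²/13.2521 = 2.0815
  (22 − 20.2269)²/20.2269 = 0.1554
  (35 − 30.6891)²/30.6891 = 0.6056
  (18 − 18.8319)²/18.8319 = 0.0367
χ² = 4.7991 + 0.3584 + 1.3961 + 0.0847 + 2.0815 + 0.1554 + 0.6056 + 0.0367 = 9.518

9.518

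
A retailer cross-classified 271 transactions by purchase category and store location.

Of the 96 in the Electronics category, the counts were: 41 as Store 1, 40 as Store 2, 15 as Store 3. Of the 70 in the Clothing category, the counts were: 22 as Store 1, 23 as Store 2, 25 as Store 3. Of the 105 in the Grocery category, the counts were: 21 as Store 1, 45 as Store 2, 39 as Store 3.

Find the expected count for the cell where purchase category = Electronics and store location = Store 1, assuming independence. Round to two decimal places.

Row total (Electronics) = 96; column total (Store 1) = 84; grand total N = 271.
Expected count = (row total × column total) / N = 96 × 84 / 271 = 29.76.

29.76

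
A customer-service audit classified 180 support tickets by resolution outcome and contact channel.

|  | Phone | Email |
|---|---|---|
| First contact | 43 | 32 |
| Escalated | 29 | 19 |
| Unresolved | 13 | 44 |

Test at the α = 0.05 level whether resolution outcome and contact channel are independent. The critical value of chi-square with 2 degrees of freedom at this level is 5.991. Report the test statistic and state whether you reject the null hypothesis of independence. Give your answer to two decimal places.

Row totals: 75, 48, 57. Column totals: 85, 95. Grand total N = 180.
Expected counts (row total × column total / N):
  First contact, Phone: 75×85/180 = 35.417
  First contact, Email: 75×95/180 = 39.583
  Escalated, Phone: 48×85/180 = 22.667
  Escalated, Email: 48×95/180 = 25.333
  Unresolved, Phone: 57×85/180 = 26.917
  Unresolved, Email: 57×95/180 = 30.083
Contributions (O − E)²/E:
  (43 − 35.417)²/35.417 = 1.6236
  (32 − 39.583)²/39.583 = 1.4527
  (29 − 22.667)²/22.667 = 1.7694
  (19 − 25.333)²/25.333 = 1.5832
  (13 − 26.917)²/26.917 = 7.1956
  (44 − 30.083)²/30.083 = 6.4383
χ² = 1.6236 + 1.4527 + 1.7694 + 1.5832 + 7.1956 + 6.4383 = 20.06
df = (3−1)(2−1) = 2. Since 20.06 > 5.991, reject the null hypothesis of independence at α = 0.05.

20.06; reject H₀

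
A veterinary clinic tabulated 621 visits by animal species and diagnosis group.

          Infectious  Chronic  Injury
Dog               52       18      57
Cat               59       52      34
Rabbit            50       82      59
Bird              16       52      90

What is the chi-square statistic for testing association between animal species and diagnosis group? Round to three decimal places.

Row totals: 127, 145, 191, 158. Column totals: 177, 204, 240. Grand total N = 621.
Expected counts (row total × column total / N):
  Dog, Infectious: 127×177/621 = 36.19807
  Dog, Chronic: 127×204/621 = 41.71981
  Dog, Injury: 127×240/621 = 49.08213
  Cat, Infectious: 145×177/621 = 41.32850
  Cat, Chronic: 145×204/621 = 47.63285
  Cat, Injury: 145×240/621 = 56.03865
  Rabbit, Infectious: 191×177/621 = 54.43961
  Rabbit, Chronic: 191×204/621 = 62.74396
  Rabbit, Injury: 191×240/621 = 73.81643
  Bird, Infectious: 158×177/621 = 45.03382
  Bird, Chronic: 158×204/621 = 51.90338
  Bird, Injury: 158×240/621 = 61.06280
Contributions (O − E)²/E:
  (52 − 36.19807)²/36.19807 = 6.8982
  (18 − 41.71981)²/41.71981 = 13.4859
  (57 − 49.08213)²/49.08213 = 1.2773
  (59 − 41.32850)²/41.32850 = 7.5561
  (52 − 47.63285)²/47.63285 = 0.4004
  (34 − 56.03865)²/56.03865 = 8.6673
  (50 − 54.43961)²/54.43961 = 0.3621
  (82 − 62.74396)²/62.74396 = 5.9097
  (59 − 73.81643)²/73.81643 = 2.9740
  (16 − 45.03382)²/45.03382 = 18.7184
  (52 − 51.90338)²/51.90338 = 0.0002
  (90 − 61.06280)²/61.06280 = 13.7131
χ² = 6.8982 + 13.4859 + 1.2773 + 7.5561 + 0.4004 + 8.6673 + 0.3621 + 5.9097 + 2.9740 + 18.7184 + 0.0002 + 13.7131 = 79.963

79.963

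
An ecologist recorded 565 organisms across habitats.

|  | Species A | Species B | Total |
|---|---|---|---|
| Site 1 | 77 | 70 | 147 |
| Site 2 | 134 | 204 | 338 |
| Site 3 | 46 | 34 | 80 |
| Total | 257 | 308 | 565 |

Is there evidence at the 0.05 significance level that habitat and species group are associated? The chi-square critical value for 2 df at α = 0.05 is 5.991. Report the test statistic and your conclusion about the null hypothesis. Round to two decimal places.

12.13; reject H₀

Grand total N = 565.
Expected counts (row total × column total / N):
  Site 1, Species A: 147×257/565 = 66.865
  Site 1, Species B: 147×308/565 = 80.135
  Site 2, Species A: 338×257/565 = 153.745
  Site 2, Species B: 338×308/565 = 184.255
  Site 3, Species A: 80×257/565 = 36.389
  Site 3, Species B: 80×308/565 = 43.611
Contributions (O − E)²/E:
  (77 − 66.865)²/66.865 = 1.5362
  (70 − 80.135)²/80.135 = 1.2818
  (134 − 153.745)²/153.745 = 2.5358
  (204 − 184.255)²/184.255 = 2.1159
  (46 − 36.389)²/36.389 = 2.5384
  (34 − 43.611)²/43.611 = 2.1181
χ² = 1.5362 + 1.2818 + 2.5358 + 2.1159 + 2.5384 + 2.1181 = 12.13
df = (3−1)(2−1) = 2. Since 12.13 > 5.991, reject the null hypothesis of independence at α = 0.05.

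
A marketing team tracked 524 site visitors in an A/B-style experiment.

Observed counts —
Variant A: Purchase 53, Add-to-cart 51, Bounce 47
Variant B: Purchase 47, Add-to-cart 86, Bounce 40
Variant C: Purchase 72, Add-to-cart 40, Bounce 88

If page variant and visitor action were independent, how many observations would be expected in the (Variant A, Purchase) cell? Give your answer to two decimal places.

Row total (Variant A) = 151; column total (Purchase) = 172; grand total N = 524.
Expected count = (row total × column total) / N = 151 × 172 / 524 = 49.56.

49.56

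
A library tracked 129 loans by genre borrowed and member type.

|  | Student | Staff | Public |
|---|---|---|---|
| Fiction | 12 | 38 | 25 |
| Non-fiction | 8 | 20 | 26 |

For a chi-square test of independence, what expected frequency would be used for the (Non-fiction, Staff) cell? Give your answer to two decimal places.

24.28

Row total (Non-fiction) = 54; column total (Staff) = 58; grand total N = 129.
Expected count = (row total × column total) / N = 54 × 58 / 129 = 24.28.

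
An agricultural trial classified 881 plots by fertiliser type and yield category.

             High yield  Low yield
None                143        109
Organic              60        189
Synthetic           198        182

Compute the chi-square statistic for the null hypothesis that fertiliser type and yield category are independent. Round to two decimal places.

Row totals: 252, 249, 380. Column totals: 401, 480. Grand total N = 881.
Expected counts (row total × column total / N):
  None, High yield: 252×401/881 = 114.701
  None, Low yield: 252×480/881 = 137.299
  Organic, High yield: 249×401/881 = 113.336
  Organic, Low yield: 249×480/881 = 135.664
  Synthetic, High yield: 380×401/881 = 172.963
  Synthetic, Low yield: 380×480/881 = 207.037
Contributions (O − E)²/E:
  (143 − 114.701)²/114.701 = 6.9819
  (109 − 137.299)²/137.299 = 5.8328
  (60 − 113.336)²/113.336 = 25.1000
  (189 − 135.664)²/135.664 = 20.9689
  (198 − 172.963)²/172.963 = 3.6242
  (182 − 207.037)²/207.037 = 3.0277
χ² = 6.9819 + 5.8328 + 25.1000 + 20.9689 + 3.6242 + 3.0277 = 65.54

65.54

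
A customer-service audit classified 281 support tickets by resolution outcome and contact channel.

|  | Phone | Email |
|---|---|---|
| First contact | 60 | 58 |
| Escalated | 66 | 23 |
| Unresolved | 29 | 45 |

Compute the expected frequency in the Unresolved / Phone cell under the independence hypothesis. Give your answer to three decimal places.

40.819

Row total (Unresolved) = 74; column total (Phone) = 155; grand total N = 281.
Expected count = (row total × column total) / N = 74 × 155 / 281 = 40.819.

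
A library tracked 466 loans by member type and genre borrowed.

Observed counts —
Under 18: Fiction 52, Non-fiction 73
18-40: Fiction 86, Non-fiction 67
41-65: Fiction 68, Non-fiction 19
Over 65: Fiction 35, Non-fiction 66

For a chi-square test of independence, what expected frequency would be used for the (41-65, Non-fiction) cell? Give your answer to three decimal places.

42.006

Row total (41-65) = 87; column total (Non-fiction) = 225; grand total N = 466.
Expected count = (row total × column total) / N = 87 × 225 / 466 = 42.006.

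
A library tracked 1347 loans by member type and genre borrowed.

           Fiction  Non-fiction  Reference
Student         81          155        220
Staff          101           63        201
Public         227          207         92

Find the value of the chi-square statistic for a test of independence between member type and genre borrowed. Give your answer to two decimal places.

186.28

Row totals: 456, 365, 526. Column totals: 409, 425, 513. Grand total N = 1347.
Expected counts (row total × column total / N):
  Student, Fiction: 456×409/1347 = 138.459
  Student, Non-fiction: 456×425/1347 = 143.875
  Student, Reference: 456×513/1347 = 173.666
  Staff, Fiction: 365×409/1347 = 110.828
  Staff, Non-fiction: 365×425/1347 = 115.163
  Staff, Reference: 365×513/1347 = 139.009
  Public, Fiction: 526×409/1347 = 159.713
  Public, Non-fiction: 526×425/1347 = 165.961
  Public, Reference: 526×513/1347 = 200.325
Contributions (O − E)²/E:
  (81 − 138.459)²/138.459 = 23.8449
  (155 − 143.875)²/143.875 = 0.8602
  (220 − 173.666)²/173.666 = 12.3619
  (101 − 110.828)²/110.828 = 0.8715
  (63 − 115.163)²/115.163 = 23.6272
  (201 − 139.009)²/139.009 = 27.6449
  (227 − 159.713)²/159.713 = 28.3480
  (207 − 165.961)²/165.961 = 10.1482
  (92 − 200.325)²/200.325 = 58.5763
χ² = 23.8449 + 0.8602 + 12.3619 + 0.8715 + 23.6272 + 27.6449 + 28.3480 + 10.1482 + 58.5763 = 186.28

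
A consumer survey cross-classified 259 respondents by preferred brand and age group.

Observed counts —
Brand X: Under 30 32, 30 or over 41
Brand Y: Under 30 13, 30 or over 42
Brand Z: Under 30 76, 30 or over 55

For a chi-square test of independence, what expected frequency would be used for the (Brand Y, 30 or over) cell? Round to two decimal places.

29.31

Row total (Brand Y) = 55; column total (30 or over) = 138; grand total N = 259.
Expected count = (row total × column total) / N = 55 × 138 / 259 = 29.31.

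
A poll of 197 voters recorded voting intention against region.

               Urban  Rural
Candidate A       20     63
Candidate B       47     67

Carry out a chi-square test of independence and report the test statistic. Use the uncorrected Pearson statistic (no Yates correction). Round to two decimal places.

Row totals: 83, 114. Column totals: 67, 130. Grand total N = 197.
Expected counts (row total × column total / N):
  Candidate A, Urban: 83×67/197 = 28.228
  Candidate A, Rural: 83×130/197 = 54.772
  Candidate B, Urban: 114×67/197 = 38.772
  Candidate B, Rural: 114×130/197 = 75.228
Contributions (O − E)²/E:
  (20 − 28.228)²/28.228 = 2.3983
  (63 − 54.772)²/54.772 = 1.2360
  (47 − 38.772)²/38.772 = 1.7461
  (67 − 75.228)²/75.228 = 0.8999
χ² = 2.3983 + 1.2360 + 1.7461 + 0.8999 = 6.28

6.28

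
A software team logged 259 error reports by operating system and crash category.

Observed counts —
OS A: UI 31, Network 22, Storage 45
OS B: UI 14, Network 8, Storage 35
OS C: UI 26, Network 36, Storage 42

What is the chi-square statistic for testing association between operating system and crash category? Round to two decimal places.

Row totals: 98, 57, 104. Column totals: 71, 66, 122. Grand total N = 259.
Expected counts (row total × column total / N):
  OS A, UI: 98×71/259 = 26.865
  OS A, Network: 98×66/259 = 24.973
  OS A, Storage: 98×122/259 = 46.162
  OS B, UI: 57×71/259 = 15.625
  OS B, Network: 57×66/259 = 14.525
  OS B, Storage: 57×122/259 = 26.849
  OS C, UI: 104×71/259 = 28.510
  OS C, Network: 104×66/259 = 26.502
  OS C, Storage: 104×122/259 = 48.988
Contributions (O − E)²/E:
  (31 − 26.865)²/26.865 = 0.6364
  (22 − 24.973)²/24.973 = 0.3539
  (45 − 46.162)²/46.162 = 0.0293
  (14 − 15.625)²/15.625 = 0.1690
  (8 − 14.525)²/14.525 = 2.9312
  (35 − 26.849)²/26.849 = 2.4745
  (26 − 28.510)²/28.510 = 0.2210
  (36 − 26.502)²/26.502 = 3.4040
  (42 − 48.988)²/48.988 = 0.9968
χ² = 0.6364 + 0.3539 + 0.0293 + 0.1690 + 2.9312 + 2.4745 + 0.2210 + 3.4040 + 0.9968 = 11.22

11.22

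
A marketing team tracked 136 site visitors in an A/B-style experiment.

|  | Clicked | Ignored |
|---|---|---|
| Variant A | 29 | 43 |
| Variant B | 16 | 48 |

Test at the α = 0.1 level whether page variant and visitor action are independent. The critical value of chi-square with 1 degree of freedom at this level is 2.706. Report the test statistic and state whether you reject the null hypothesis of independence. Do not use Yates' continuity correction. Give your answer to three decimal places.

Row totals: 72, 64. Column totals: 45, 91. Grand total N = 136.
Expected counts (row total × column total / N):
  Variant A, Clicked: 72×45/136 = 23.8235
  Variant A, Ignored: 72×91/136 = 48.1765
  Variant B, Clicked: 64×45/136 = 21.1765
  Variant B, Ignored: 64×91/136 = 42.8235
Contributions (O − E)²/E:
  (29 − 23.8235)²/23.8235 = 1.1248
  (43 − 48.1765)²/48.1765 = 0.5562
  (16 − 21.1765)²/21.1765 = 1.2654
  (48 − 42.8235)²/42.8235 = 0.6257
χ² = 1.1248 + 0.5562 + 1.2654 + 0.6257 = 3.572
df = (2−1)(2−1) = 1. Since 3.572 > 2.706, reject the null hypothesis of independence at α = 0.1.

3.572; reject H₀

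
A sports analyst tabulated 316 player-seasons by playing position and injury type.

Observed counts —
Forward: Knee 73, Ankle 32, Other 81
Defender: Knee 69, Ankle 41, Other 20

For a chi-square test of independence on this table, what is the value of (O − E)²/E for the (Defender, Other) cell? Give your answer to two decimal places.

Row total (Defender) = 130; column total (Other) = 101; N = 316.
Expected count E = 130 × 101 / 316 = 41.551.
Contribution = (O − E)²/E = (20 − 41.551)² / 41.551 = 11.18.

11.18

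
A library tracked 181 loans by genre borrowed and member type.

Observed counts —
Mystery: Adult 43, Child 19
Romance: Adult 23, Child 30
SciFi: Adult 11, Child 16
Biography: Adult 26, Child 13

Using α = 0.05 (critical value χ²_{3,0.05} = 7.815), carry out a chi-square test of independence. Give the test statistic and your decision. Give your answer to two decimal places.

12.25; reject H₀

Row totals: 62, 53, 27, 39. Column totals: 103, 78. Grand total N = 181.
Expected counts (row total × column total / N):
  Mystery, Adult: 62×103/181 = 35.2818
  Mystery, Child: 62×78/181 = 26.7182
  Romance, Adult: 53×103/181 = 30.1602
  Romance, Child: 53×78/181 = 22.8398
  SciFi, Adult: 27×103/181 = 15.3646
  SciFi, Child: 27×78/181 = 11.6354
  Biography, Adult: 39×103/181 = 22.1934
  Biography, Child: 39×78/181 = 16.8066
Contributions (O − E)²/E:
  (43 − 35.2818)²/35.2818 = 1.6884
  (19 − 26.7182)²/26.7182 = 2.2296
  (23 − 30.1602)²/30.1602 = 1.6999
  (30 − 22.8398)²/22.8398 = 2.2447
  (11 − 15.3646)²/15.3646 = 1.2398
  (16 − 11.6354)²/11.6354 = 1.6372
  (26 − 22.1934)²/22.1934 = 0.6529
  (13 − 16.8066)²/16.8066 = 0.8622
χ² = 1.6884 + 2.2296 + 1.6999 + 2.2447 + 1.2398 + 1.6372 + 0.6529 + 0.8622 = 12.25
df = (4−1)(2−1) = 3. Since 12.25 > 7.815, reject the null hypothesis of independence at α = 0.05.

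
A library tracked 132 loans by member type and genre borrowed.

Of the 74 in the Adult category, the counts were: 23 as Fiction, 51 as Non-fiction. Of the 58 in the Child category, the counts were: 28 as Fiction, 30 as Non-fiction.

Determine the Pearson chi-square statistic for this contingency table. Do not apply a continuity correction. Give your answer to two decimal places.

4.05

Row totals: 74, 58. Column totals: 51, 81. Grand total N = 132.
Expected counts (row total × column total / N):
  Adult, Fiction: 74×51/132 = 28.591
  Adult, Non-fiction: 74×81/132 = 45.409
  Child, Fiction: 58×51/132 = 22.409
  Child, Non-fiction: 58×81/132 = 35.591
Contributions (O − E)²/E:
  (23 − 28.591)²/28.591 = 1.0933
  (51 − 45.409)²/45.409 = 0.6884
  (28 − 22.409)²/22.409 = 1.3949
  (30 − 35.591)²/35.591 = 0.8783
χ² = 1.0933 + 0.6884 + 1.3949 + 0.8783 = 4.05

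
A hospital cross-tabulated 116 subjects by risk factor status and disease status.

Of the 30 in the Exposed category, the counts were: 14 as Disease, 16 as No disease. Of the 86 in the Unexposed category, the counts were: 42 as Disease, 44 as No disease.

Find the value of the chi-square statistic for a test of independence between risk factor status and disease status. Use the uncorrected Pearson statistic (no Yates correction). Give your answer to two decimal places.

0.04

Row totals: 30, 86. Column totals: 56, 60. Grand total N = 116.
Expected counts (row total × column total / N):
  Exposed, Disease: 30×56/116 = 14.483
  Exposed, No disease: 30×60/116 = 15.517
  Unexposed, Disease: 86×56/116 = 41.517
  Unexposed, No disease: 86×60/116 = 44.483
Contributions (O − E)²/E:
  (14 − 14.483)²/14.483 = 0.0161
  (16 − 15.517)²/15.517 = 0.0150
  (42 − 41.517)²/41.517 = 0.0056
  (44 − 44.483)²/44.483 = 0.0052
χ² = 0.0161 + 0.0150 + 0.0056 + 0.0052 = 0.04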